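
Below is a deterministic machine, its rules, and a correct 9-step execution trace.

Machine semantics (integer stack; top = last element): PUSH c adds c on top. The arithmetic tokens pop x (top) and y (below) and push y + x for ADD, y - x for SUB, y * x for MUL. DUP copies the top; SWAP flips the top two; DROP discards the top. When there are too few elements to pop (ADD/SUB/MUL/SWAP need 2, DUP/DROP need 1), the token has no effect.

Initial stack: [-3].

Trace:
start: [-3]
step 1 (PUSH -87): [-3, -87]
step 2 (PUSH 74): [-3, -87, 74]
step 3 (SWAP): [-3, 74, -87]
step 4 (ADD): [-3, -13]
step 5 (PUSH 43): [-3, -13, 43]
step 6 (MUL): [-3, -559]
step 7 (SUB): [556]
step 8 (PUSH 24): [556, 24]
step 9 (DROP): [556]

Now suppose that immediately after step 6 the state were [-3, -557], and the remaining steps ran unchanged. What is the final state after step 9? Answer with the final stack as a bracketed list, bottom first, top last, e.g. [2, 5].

[554]

state after step 6 := [-3, -557]
step 7 (SUB): [554]
step 8 (PUSH 24): [554, 24]
step 9 (DROP): [554]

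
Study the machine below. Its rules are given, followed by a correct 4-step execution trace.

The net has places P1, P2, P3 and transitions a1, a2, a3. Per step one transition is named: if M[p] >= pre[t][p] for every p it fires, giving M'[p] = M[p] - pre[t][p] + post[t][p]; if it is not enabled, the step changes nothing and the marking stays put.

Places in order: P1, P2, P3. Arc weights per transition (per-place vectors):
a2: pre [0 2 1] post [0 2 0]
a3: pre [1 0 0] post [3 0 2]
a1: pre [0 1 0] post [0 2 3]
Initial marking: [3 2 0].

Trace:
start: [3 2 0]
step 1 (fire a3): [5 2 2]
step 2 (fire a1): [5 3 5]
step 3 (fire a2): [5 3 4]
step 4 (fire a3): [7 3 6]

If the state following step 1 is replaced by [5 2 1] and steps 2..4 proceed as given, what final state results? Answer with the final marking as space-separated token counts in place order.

7 3 5

state after step 1 := [5 2 1]
step 2 (fire a1): [5 3 4]
step 3 (fire a2): [5 3 3]
step 4 (fire a3): [7 3 5]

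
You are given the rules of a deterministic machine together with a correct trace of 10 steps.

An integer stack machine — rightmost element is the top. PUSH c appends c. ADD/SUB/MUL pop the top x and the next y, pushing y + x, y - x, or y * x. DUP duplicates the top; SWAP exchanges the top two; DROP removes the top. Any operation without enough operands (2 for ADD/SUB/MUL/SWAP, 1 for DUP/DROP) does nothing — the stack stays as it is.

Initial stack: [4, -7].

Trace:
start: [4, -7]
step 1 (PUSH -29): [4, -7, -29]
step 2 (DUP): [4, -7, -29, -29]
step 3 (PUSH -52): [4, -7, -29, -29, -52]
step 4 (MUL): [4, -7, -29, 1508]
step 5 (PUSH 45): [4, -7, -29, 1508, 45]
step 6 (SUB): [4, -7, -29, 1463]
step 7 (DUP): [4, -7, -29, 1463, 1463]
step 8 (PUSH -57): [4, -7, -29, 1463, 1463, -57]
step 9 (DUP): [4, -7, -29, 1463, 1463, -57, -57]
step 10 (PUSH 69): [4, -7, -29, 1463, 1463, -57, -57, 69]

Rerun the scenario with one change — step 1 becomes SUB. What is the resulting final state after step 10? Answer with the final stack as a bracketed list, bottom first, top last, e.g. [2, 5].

(re-executing from step 1 with the substitution; state before step 1: [4, -7])
step 1 (SUB): [11]
step 2 (DUP): [11, 11]
step 3 (PUSH -52): [11, 11, -52]
step 4 (MUL): [11, -572]
step 5 (PUSH 45): [11, -572, 45]
step 6 (SUB): [11, -617]
step 7 (DUP): [11, -617, -617]
step 8 (PUSH -57): [11, -617, -617, -57]
step 9 (DUP): [11, -617, -617, -57, -57]
step 10 (PUSH 69): [11, -617, -617, -57, -57, 69]

[11, -617, -617, -57, -57, 69]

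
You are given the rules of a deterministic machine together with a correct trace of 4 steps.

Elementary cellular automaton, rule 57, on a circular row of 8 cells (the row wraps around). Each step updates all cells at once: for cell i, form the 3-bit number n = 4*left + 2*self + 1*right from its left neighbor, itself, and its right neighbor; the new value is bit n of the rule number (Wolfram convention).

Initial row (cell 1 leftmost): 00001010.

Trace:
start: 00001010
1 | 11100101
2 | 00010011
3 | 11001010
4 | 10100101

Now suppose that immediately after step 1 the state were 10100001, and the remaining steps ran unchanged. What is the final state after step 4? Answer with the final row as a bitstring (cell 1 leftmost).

01101001

state after step 1 := 10100001
2 | 01011101
3 | 10110010
4 | 01101001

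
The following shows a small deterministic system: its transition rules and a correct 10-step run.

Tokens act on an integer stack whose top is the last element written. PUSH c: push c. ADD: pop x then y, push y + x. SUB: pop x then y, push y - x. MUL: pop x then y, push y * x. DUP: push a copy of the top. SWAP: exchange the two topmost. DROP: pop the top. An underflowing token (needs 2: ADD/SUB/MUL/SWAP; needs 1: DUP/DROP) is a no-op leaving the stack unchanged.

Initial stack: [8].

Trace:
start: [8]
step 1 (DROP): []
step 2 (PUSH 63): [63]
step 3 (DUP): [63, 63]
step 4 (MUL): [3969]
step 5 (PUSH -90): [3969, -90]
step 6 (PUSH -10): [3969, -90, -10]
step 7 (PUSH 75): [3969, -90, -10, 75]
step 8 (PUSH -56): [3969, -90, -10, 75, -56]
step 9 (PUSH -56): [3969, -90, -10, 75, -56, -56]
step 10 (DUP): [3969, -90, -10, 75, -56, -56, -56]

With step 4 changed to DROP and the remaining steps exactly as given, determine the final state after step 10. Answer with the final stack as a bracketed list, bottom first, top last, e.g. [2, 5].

[63, -90, -10, 75, -56, -56, -56]

(re-executing from step 4 with the substitution; state before step 4: [63, 63])
step 4 (DROP): [63]
step 5 (PUSH -90): [63, -90]
step 6 (PUSH -10): [63, -90, -10]
step 7 (PUSH 75): [63, -90, -10, 75]
step 8 (PUSH -56): [63, -90, -10, 75, -56]
step 9 (PUSH -56): [63, -90, -10, 75, -56, -56]
step 10 (DUP): [63, -90, -10, 75, -56, -56, -56]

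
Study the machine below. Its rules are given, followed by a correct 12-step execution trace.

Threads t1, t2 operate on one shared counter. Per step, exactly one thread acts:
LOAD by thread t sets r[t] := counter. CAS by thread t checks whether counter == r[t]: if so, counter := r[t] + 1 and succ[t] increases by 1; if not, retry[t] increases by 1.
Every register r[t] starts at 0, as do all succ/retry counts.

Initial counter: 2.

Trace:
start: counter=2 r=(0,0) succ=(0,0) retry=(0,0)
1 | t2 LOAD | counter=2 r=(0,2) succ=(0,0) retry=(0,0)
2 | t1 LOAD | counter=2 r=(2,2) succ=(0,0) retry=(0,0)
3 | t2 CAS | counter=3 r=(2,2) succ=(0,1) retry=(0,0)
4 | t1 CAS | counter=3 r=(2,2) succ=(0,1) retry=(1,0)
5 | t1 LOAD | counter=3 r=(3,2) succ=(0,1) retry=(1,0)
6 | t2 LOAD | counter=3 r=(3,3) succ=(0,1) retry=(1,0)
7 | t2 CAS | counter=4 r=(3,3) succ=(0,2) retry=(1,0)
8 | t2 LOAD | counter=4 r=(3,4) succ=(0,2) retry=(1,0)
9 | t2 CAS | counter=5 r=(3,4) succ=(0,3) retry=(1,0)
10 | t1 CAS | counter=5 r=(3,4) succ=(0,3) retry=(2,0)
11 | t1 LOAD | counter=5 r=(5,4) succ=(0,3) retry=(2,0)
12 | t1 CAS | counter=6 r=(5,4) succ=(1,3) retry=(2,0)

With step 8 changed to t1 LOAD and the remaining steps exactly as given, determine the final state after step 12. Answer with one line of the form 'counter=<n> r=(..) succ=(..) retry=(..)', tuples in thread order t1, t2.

counter=6 r=(5,3) succ=(2,2) retry=(1,1)

(re-executing from step 8 with the substitution; state before step 8: counter=4 r=(3,3) succ=(0,2) retry=(1,0))
8 | t1 LOAD | counter=4 r=(4,3) succ=(0,2) retry=(1,0)
9 | t2 CAS | counter=4 r=(4,3) succ=(0,2) retry=(1,1)
10 | t1 CAS | counter=5 r=(4,3) succ=(1,2) retry=(1,1)
11 | t1 LOAD | counter=5 r=(5,3) succ=(1,2) retry=(1,1)
12 | t1 CAS | counter=6 r=(5,3) succ=(2,2) retry=(1,1)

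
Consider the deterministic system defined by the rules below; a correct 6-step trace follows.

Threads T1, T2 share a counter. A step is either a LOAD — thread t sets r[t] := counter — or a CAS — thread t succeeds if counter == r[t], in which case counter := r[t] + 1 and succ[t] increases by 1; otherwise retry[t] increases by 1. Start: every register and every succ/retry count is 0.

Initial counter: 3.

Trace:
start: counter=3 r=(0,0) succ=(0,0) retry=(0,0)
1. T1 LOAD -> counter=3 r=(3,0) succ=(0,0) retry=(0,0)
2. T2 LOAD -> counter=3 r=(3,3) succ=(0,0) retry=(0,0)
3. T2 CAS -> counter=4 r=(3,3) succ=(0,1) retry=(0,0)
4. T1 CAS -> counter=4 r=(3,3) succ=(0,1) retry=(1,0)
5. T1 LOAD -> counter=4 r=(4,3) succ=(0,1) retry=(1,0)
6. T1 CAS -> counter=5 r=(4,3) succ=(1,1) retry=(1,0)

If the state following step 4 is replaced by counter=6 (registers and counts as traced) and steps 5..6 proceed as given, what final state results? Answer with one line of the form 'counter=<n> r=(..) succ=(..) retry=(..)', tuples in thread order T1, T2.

counter=7 r=(6,3) succ=(1,1) retry=(1,0)

state after step 4 := counter=6 r=(3,3) succ=(0,1) retry=(1,0)
5. T1 LOAD -> counter=6 r=(6,3) succ=(0,1) retry=(1,0)
6. T1 CAS -> counter=7 r=(6,3) succ=(1,1) retry=(1,0)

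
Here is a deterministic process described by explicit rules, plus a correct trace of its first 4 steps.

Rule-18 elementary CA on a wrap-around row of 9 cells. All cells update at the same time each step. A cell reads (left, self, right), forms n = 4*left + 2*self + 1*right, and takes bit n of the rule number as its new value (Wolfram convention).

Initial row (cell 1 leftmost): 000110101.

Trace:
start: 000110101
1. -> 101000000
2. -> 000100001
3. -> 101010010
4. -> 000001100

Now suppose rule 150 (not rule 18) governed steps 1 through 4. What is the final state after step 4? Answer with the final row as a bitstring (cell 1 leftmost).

111000111

(re-executing steps 1..4 under rule 150; state before step 1: 000110101)
1. -> 101000101
2. -> 001101100
3. -> 010000010
4. -> 111000111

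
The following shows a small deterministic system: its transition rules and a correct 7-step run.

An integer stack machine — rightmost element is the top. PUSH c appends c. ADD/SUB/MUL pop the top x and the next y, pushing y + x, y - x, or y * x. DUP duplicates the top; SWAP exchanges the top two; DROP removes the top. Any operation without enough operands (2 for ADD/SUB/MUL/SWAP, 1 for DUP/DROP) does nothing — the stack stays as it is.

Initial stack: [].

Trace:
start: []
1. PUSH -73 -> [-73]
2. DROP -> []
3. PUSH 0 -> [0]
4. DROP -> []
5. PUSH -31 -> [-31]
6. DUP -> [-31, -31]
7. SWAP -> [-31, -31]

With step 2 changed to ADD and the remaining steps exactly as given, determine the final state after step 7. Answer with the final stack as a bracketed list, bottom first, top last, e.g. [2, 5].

[-73, -31, -31]

(re-executing from step 2 with the substitution; state before step 2: [-73])
2. ADD -> [-73]
3. PUSH 0 -> [-73, 0]
4. DROP -> [-73]
5. PUSH -31 -> [-73, -31]
6. DUP -> [-73, -31, -31]
7. SWAP -> [-73, -31, -31]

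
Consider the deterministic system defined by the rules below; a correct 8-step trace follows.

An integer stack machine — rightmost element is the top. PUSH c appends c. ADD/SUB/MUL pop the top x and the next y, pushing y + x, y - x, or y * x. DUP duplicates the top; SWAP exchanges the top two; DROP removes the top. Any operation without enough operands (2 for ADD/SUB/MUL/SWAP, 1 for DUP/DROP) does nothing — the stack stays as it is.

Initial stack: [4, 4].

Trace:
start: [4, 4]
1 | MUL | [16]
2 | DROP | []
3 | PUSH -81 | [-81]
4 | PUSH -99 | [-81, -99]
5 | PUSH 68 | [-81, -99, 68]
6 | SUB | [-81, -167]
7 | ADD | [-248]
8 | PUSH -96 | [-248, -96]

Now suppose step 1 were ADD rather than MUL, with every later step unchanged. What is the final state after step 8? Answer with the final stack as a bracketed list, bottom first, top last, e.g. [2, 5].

[-248, -96]

(re-executing from step 1 with the substitution; state before step 1: [4, 4])
1 | ADD | [8]
2 | DROP | []
3 | PUSH -81 | [-81]
4 | PUSH -99 | [-81, -99]
5 | PUSH 68 | [-81, -99, 68]
6 | SUB | [-81, -167]
7 | ADD | [-248]
8 | PUSH -96 | [-248, -96]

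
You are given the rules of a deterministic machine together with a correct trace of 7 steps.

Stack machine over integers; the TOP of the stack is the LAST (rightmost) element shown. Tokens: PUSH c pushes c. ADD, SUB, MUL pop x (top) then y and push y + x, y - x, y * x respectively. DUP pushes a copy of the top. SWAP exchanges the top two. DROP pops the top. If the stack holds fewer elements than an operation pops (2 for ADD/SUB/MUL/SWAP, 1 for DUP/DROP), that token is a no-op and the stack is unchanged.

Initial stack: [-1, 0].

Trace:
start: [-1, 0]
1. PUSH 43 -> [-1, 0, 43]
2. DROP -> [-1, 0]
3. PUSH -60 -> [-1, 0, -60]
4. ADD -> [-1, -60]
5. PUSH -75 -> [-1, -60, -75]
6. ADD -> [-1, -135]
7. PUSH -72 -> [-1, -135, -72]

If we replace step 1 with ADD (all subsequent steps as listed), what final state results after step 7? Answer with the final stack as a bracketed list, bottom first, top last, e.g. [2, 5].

[-135, -72]

(re-executing from step 1 with the substitution; state before step 1: [-1, 0])
1. ADD -> [-1]
2. DROP -> []
3. PUSH -60 -> [-60]
4. ADD -> [-60]
5. PUSH -75 -> [-60, -75]
6. ADD -> [-135]
7. PUSH -72 -> [-135, -72]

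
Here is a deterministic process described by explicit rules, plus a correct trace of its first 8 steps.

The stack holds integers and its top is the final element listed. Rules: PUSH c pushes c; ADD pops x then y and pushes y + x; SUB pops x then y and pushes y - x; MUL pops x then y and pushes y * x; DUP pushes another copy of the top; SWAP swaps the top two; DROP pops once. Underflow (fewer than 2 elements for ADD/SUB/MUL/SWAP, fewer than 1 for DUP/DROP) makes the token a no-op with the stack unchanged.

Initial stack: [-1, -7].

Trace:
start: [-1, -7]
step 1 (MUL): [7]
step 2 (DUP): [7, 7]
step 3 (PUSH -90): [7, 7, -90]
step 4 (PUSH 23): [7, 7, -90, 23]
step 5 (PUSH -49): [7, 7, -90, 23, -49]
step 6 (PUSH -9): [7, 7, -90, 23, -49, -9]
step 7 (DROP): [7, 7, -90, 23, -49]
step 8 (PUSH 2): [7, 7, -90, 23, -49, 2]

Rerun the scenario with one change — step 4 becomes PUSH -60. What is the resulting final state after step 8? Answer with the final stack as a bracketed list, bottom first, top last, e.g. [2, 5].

[7, 7, -90, -60, -49, 2]

(re-executing from step 4 with the substitution; state before step 4: [7, 7, -90])
step 4 (PUSH -60): [7, 7, -90, -60]
step 5 (PUSH -49): [7, 7, -90, -60, -49]
step 6 (PUSH -9): [7, 7, -90, -60, -49, -9]
step 7 (DROP): [7, 7, -90, -60, -49]
step 8 (PUSH 2): [7, 7, -90, -60, -49, 2]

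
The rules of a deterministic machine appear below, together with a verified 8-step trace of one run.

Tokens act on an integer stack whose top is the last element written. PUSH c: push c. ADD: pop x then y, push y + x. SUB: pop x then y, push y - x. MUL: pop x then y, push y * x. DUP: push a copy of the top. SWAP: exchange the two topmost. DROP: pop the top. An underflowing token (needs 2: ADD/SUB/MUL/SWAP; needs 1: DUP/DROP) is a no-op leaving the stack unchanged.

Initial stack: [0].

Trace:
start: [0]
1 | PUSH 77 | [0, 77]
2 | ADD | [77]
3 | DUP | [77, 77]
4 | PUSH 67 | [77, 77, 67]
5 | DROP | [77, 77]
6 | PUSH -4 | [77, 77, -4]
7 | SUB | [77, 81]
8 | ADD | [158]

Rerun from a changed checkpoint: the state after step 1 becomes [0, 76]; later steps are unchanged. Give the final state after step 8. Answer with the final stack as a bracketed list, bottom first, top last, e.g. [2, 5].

[156]

state after step 1 := [0, 76]
2 | ADD | [76]
3 | DUP | [76, 76]
4 | PUSH 67 | [76, 76, 67]
5 | DROP | [76, 76]
6 | PUSH -4 | [76, 76, -4]
7 | SUB | [76, 80]
8 | ADD | [156]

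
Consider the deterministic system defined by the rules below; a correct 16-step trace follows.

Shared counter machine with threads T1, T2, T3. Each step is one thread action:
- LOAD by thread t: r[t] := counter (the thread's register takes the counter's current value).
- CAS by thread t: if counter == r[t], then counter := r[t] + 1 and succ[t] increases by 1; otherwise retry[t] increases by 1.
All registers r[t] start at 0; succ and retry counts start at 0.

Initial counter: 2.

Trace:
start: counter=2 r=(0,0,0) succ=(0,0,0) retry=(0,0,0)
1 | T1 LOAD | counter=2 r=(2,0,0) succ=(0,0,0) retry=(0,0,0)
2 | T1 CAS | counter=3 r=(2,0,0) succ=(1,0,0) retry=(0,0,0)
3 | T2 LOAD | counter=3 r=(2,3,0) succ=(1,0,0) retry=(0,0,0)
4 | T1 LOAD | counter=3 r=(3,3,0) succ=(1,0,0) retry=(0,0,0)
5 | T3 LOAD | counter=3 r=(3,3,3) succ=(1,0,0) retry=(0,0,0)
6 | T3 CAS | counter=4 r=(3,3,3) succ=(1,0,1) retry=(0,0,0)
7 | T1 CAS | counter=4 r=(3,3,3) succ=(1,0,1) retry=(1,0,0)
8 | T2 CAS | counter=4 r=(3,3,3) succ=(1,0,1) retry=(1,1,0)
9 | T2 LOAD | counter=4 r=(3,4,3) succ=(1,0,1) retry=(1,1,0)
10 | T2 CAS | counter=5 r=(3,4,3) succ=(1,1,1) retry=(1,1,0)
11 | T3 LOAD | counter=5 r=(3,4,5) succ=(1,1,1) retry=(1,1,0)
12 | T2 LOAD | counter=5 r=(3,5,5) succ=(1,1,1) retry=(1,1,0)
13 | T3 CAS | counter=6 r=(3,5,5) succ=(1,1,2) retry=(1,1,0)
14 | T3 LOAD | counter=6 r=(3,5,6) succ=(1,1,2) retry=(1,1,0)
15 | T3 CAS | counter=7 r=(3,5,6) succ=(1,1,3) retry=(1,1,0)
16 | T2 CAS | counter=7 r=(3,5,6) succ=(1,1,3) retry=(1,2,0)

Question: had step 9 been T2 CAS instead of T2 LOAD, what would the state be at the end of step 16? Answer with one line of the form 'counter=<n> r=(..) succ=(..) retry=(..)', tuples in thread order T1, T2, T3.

counter=6 r=(3,4,5) succ=(1,0,3) retry=(1,4,0)

(re-executing from step 9 with the substitution; state before step 9: counter=4 r=(3,3,3) succ=(1,0,1) retry=(1,1,0))
9 | T2 CAS | counter=4 r=(3,3,3) succ=(1,0,1) retry=(1,2,0)
10 | T2 CAS | counter=4 r=(3,3,3) succ=(1,0,1) retry=(1,3,0)
11 | T3 LOAD | counter=4 r=(3,3,4) succ=(1,0,1) retry=(1,3,0)
12 | T2 LOAD | counter=4 r=(3,4,4) succ=(1,0,1) retry=(1,3,0)
13 | T3 CAS | counter=5 r=(3,4,4) succ=(1,0,2) retry=(1,3,0)
14 | T3 LOAD | counter=5 r=(3,4,5) succ=(1,0,2) retry=(1,3,0)
15 | T3 CAS | counter=6 r=(3,4,5) succ=(1,0,3) retry=(1,3,0)
16 | T2 CAS | counter=6 r=(3,4,5) succ=(1,0,3) retry=(1,4,0)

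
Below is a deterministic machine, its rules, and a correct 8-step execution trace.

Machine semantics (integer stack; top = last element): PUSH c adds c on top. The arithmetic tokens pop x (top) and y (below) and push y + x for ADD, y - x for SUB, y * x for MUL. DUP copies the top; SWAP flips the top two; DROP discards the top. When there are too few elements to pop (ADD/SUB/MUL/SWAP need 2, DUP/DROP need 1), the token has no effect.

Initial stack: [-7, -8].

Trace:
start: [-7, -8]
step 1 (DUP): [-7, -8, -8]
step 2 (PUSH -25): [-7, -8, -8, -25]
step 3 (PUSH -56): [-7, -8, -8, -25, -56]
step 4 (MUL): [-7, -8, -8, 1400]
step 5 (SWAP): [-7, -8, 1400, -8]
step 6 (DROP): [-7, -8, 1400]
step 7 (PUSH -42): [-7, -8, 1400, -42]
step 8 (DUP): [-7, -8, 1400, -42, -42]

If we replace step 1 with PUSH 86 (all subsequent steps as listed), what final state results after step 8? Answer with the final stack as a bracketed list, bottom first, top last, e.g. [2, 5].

(re-executing from step 1 with the substitution; state before step 1: [-7, -8])
step 1 (PUSH 86): [-7, -8, 86]
step 2 (PUSH -25): [-7, -8, 86, -25]
step 3 (PUSH -56): [-7, -8, 86, -25, -56]
step 4 (MUL): [-7, -8, 86, 1400]
step 5 (SWAP): [-7, -8, 1400, 86]
step 6 (DROP): [-7, -8, 1400]
step 7 (PUSH -42): [-7, -8, 1400, -42]
step 8 (DUP): [-7, -8, 1400, -42, -42]

[-7, -8, 1400, -42, -42]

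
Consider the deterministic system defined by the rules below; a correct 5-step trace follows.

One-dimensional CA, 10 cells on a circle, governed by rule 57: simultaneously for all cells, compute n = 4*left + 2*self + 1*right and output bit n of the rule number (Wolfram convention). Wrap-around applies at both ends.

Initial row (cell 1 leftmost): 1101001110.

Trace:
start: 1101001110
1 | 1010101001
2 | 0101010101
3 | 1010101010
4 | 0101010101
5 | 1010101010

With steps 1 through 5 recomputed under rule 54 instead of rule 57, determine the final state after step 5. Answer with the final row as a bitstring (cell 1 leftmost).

1000010111

(re-executing steps 1..5 under rule 54; state before step 1: 1101001110)
1 | 0011110001
2 | 1100001011
3 | 0010011100
4 | 0111100010
5 | 1000010111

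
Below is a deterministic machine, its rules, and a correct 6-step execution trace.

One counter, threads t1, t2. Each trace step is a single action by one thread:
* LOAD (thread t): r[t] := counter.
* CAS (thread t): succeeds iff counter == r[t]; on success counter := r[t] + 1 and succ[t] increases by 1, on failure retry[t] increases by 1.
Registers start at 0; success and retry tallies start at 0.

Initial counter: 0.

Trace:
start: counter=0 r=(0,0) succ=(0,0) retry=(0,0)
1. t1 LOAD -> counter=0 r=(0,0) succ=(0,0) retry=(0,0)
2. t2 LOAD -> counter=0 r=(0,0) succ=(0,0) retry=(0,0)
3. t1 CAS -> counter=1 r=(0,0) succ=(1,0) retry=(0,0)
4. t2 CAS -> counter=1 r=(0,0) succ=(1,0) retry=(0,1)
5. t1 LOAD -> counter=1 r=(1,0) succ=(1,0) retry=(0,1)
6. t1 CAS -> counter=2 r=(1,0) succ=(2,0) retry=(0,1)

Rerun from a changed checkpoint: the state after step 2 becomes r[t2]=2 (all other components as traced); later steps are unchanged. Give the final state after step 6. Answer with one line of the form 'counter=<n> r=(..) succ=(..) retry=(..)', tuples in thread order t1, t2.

counter=2 r=(1,2) succ=(2,0) retry=(0,1)

state after step 2 := counter=0 r=(0,2) succ=(0,0) retry=(0,0)
3. t1 CAS -> counter=1 r=(0,2) succ=(1,0) retry=(0,0)
4. t2 CAS -> counter=1 r=(0,2) succ=(1,0) retry=(0,1)
5. t1 LOAD -> counter=1 r=(1,2) succ=(1,0) retry=(0,1)
6. t1 CAS -> counter=2 r=(1,2) succ=(2,0) retry=(0,1)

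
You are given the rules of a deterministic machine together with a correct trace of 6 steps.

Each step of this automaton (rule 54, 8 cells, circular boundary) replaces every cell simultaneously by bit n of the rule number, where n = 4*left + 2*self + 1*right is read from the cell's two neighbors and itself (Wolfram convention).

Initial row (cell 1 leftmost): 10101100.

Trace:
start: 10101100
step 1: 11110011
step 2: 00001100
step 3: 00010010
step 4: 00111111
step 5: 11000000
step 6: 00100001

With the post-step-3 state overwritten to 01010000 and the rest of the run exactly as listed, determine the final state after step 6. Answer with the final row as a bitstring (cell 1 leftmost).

state after step 3 := 01010000
step 4: 11111000
step 5: 00000101
step 6: 10001111

10001111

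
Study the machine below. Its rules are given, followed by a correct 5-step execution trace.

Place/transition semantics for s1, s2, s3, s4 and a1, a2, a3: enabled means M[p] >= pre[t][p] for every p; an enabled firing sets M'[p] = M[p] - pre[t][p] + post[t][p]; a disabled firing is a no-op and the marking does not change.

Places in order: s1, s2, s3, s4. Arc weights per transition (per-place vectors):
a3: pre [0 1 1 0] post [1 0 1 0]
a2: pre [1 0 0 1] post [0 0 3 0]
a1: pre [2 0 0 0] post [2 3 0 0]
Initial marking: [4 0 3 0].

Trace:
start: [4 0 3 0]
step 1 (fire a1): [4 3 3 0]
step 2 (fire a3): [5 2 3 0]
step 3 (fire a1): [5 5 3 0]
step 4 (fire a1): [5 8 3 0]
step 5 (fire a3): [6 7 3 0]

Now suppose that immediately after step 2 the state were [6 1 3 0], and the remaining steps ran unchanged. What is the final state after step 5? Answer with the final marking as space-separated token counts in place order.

7 6 3 0

state after step 2 := [6 1 3 0]
step 3 (fire a1): [6 4 3 0]
step 4 (fire a1): [6 7 3 0]
step 5 (fire a3): [7 6 3 0]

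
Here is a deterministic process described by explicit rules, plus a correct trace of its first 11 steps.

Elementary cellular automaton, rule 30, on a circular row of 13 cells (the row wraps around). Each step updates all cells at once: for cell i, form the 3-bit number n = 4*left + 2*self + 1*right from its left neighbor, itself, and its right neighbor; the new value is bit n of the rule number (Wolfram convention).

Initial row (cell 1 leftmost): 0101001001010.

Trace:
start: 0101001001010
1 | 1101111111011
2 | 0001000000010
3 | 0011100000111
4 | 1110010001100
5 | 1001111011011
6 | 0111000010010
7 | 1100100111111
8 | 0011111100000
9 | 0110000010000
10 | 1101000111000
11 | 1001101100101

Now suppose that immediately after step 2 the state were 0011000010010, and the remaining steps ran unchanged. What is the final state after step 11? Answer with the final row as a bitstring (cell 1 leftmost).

1010101110100

state after step 2 := 0011000010010
3 | 0110100111111
4 | 0100111100000
5 | 1111100010000
6 | 1000010111001
7 | 0100110100111
8 | 0111100111100
9 | 1100011100010
10 | 1010110010110
11 | 1010101110100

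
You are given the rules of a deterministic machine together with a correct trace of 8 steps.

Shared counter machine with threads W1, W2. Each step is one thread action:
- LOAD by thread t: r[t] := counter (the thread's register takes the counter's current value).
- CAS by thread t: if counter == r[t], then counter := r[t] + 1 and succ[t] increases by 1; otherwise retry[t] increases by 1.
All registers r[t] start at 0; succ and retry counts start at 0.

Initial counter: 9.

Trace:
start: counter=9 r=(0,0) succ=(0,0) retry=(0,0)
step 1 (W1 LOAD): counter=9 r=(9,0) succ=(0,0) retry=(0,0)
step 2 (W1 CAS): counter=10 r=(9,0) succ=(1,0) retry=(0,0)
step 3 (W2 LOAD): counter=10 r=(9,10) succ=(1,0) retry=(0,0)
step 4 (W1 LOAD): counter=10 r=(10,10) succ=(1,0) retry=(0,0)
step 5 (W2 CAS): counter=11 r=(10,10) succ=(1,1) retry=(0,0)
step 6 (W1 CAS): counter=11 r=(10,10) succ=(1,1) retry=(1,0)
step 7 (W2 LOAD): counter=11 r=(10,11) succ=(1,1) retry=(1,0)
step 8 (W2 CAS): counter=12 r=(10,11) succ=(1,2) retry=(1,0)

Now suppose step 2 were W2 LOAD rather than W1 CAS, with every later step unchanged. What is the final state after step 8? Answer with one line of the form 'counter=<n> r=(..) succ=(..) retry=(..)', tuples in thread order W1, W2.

counter=11 r=(9,10) succ=(0,2) retry=(1,0)

(re-executing from step 2 with the substitution; state before step 2: counter=9 r=(9,0) succ=(0,0) retry=(0,0))
step 2 (W2 LOAD): counter=9 r=(9,9) succ=(0,0) retry=(0,0)
step 3 (W2 LOAD): counter=9 r=(9,9) succ=(0,0) retry=(0,0)
step 4 (W1 LOAD): counter=9 r=(9,9) succ=(0,0) retry=(0,0)
step 5 (W2 CAS): counter=10 r=(9,9) succ=(0,1) retry=(0,0)
step 6 (W1 CAS): counter=10 r=(9,9) succ=(0,1) retry=(1,0)
step 7 (W2 LOAD): counter=10 r=(9,10) succ=(0,1) retry=(1,0)
step 8 (W2 CAS): counter=11 r=(9,10) succ=(0,2) retry=(1,0)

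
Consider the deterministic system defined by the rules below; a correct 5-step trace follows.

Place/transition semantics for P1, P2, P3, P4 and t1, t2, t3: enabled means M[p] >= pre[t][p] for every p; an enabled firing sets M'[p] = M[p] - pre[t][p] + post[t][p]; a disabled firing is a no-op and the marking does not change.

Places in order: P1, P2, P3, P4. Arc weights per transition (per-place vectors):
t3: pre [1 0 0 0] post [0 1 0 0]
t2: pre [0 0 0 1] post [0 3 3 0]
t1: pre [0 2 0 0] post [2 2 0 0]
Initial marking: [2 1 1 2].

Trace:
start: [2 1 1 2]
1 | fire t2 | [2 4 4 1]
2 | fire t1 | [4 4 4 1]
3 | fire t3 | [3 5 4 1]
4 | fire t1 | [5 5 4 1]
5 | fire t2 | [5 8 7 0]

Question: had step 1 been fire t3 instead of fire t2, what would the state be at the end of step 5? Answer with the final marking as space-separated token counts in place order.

(re-executing from step 1 with the substitution; state before step 1: [2 1 1 2])
1 | fire t3 | [1 2 1 2]
2 | fire t1 | [3 2 1 2]
3 | fire t3 | [2 3 1 2]
4 | fire t1 | [4 3 1 2]
5 | fire t2 | [4 6 4 1]

4 6 4 1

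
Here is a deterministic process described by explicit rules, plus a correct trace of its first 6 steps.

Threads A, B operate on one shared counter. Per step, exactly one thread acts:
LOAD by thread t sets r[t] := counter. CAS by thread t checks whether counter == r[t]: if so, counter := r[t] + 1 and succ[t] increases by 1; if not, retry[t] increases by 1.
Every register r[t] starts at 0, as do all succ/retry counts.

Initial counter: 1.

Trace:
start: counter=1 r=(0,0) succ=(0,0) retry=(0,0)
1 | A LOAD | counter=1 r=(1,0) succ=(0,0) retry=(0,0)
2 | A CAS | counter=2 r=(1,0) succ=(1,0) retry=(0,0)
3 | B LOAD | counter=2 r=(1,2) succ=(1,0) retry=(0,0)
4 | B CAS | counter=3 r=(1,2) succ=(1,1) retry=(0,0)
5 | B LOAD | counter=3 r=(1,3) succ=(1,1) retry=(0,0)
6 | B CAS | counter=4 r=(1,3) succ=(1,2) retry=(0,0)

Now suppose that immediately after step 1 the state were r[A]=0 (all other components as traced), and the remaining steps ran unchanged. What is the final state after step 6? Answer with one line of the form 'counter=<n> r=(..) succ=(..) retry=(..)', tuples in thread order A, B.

counter=3 r=(0,2) succ=(0,2) retry=(1,0)

state after step 1 := counter=1 r=(0,0) succ=(0,0) retry=(0,0)
2 | A CAS | counter=1 r=(0,0) succ=(0,0) retry=(1,0)
3 | B LOAD | counter=1 r=(0,1) succ=(0,0) retry=(1,0)
4 | B CAS | counter=2 r=(0,1) succ=(0,1) retry=(1,0)
5 | B LOAD | counter=2 r=(0,2) succ=(0,1) retry=(1,0)
6 | B CAS | counter=3 r=(0,2) succ=(0,2) retry=(1,0)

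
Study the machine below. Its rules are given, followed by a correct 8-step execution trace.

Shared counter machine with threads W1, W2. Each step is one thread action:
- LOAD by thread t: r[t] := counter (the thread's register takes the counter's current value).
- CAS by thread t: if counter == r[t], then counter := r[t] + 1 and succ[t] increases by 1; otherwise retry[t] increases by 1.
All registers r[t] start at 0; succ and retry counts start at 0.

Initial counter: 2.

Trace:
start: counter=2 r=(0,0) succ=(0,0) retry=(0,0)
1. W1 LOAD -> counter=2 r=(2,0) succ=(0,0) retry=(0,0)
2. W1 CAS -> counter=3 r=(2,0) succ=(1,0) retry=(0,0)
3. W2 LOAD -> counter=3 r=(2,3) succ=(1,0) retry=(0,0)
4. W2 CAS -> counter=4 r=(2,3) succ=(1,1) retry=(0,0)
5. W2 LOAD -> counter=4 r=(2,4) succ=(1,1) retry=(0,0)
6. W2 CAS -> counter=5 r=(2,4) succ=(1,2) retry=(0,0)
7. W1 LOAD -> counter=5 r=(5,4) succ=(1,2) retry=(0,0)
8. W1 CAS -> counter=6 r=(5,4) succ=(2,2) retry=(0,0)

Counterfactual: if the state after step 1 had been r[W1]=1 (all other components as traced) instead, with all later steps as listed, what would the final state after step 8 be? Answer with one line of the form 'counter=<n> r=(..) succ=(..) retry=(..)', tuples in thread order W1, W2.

counter=5 r=(4,3) succ=(1,2) retry=(1,0)

state after step 1 := counter=2 r=(1,0) succ=(0,0) retry=(0,0)
2. W1 CAS -> counter=2 r=(1,0) succ=(0,0) retry=(1,0)
3. W2 LOAD -> counter=2 r=(1,2) succ=(0,0) retry=(1,0)
4. W2 CAS -> counter=3 r=(1,2) succ=(0,1) retry=(1,0)
5. W2 LOAD -> counter=3 r=(1,3) succ=(0,1) retry=(1,0)
6. W2 CAS -> counter=4 r=(1,3) succ=(0,2) retry=(1,0)
7. W1 LOAD -> counter=4 r=(4,3) succ=(0,2) retry=(1,0)
8. W1 CAS -> counter=5 r=(4,3) succ=(1,2) retry=(1,0)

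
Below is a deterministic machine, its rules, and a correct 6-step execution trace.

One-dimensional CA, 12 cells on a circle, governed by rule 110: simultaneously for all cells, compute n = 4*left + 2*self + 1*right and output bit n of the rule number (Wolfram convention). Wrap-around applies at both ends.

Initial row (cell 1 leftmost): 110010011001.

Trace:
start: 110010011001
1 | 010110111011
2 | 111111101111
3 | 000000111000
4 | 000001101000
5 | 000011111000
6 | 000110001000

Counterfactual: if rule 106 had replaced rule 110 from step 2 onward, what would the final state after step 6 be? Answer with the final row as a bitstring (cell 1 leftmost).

(re-executing steps 2..6 under rule 106; state before step 2: 010110111011)
2 | 101111101111
3 | 111000111000
4 | 101001101001
5 | 110011110011
6 | 010110010110

010110010110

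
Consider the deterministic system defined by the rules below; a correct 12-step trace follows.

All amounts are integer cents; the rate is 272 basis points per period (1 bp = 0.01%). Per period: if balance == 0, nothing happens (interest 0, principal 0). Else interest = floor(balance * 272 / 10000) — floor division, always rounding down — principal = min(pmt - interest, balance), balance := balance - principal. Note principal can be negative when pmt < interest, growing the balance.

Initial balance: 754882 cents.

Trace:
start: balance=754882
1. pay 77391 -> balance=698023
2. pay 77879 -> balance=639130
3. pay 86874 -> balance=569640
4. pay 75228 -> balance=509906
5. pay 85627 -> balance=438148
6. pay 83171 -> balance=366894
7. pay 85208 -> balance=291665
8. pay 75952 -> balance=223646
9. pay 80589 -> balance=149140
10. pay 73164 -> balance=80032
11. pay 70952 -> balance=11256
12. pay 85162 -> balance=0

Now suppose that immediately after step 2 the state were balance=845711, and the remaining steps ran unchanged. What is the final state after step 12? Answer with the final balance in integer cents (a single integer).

196572

state after step 2 := balance=845711
3. pay 86874 -> balance=781840
4. pay 75228 -> balance=727878
5. pay 85627 -> balance=662049
6. pay 83171 -> balance=596885
7. pay 85208 -> balance=527912
8. pay 75952 -> balance=466319
9. pay 80589 -> balance=398413
10. pay 73164 -> balance=336085
11. pay 70952 -> balance=274274
12. pay 85162 -> balance=196572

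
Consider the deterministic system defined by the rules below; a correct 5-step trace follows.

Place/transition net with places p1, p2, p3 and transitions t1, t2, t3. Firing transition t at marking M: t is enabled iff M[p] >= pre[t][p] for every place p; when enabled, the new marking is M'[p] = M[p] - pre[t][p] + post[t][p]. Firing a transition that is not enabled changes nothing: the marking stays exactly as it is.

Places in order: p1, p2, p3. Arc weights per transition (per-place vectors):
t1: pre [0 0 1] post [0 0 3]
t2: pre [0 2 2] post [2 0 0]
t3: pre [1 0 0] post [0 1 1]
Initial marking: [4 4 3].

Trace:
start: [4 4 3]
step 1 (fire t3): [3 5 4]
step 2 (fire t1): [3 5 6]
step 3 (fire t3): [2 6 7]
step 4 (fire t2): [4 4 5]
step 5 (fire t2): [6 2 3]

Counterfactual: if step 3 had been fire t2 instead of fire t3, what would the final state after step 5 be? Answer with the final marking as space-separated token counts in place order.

7 1 2

(re-executing from step 3 with the substitution; state before step 3: [3 5 6])
step 3 (fire t2): [5 3 4]
step 4 (fire t2): [7 1 2]
step 5 (fire t2): [7 1 2]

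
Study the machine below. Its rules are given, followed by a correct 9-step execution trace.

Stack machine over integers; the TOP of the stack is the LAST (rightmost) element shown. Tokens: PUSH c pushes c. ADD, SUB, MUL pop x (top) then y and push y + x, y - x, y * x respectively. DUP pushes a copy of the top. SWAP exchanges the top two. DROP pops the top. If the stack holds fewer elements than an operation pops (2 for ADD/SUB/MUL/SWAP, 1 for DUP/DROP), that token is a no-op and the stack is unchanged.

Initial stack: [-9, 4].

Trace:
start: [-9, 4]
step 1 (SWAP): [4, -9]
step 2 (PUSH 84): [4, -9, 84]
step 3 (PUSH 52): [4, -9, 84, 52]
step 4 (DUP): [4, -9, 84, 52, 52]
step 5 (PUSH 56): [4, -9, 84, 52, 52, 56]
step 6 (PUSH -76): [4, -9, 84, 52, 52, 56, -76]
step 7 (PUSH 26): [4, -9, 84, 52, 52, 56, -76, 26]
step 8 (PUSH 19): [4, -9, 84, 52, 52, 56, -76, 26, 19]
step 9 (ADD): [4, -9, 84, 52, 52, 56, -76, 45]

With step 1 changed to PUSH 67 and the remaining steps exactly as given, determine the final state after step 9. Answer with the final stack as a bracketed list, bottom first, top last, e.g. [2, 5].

(re-executing from step 1 with the substitution; state before step 1: [-9, 4])
step 1 (PUSH 67): [-9, 4, 67]
step 2 (PUSH 84): [-9, 4, 67, 84]
step 3 (PUSH 52): [-9, 4, 67, 84, 52]
step 4 (DUP): [-9, 4, 67, 84, 52, 52]
step 5 (PUSH 56): [-9, 4, 67, 84, 52, 52, 56]
step 6 (PUSH -76): [-9, 4, 67, 84, 52, 52, 56, -76]
step 7 (PUSH 26): [-9, 4, 67, 84, 52, 52, 56, -76, 26]
step 8 (PUSH 19): [-9, 4, 67, 84, 52, 52, 56, -76, 26, 19]
step 9 (ADD): [-9, 4, 67, 84, 52, 52, 56, -76, 45]

[-9, 4, 67, 84, 52, 52, 56, -76, 45]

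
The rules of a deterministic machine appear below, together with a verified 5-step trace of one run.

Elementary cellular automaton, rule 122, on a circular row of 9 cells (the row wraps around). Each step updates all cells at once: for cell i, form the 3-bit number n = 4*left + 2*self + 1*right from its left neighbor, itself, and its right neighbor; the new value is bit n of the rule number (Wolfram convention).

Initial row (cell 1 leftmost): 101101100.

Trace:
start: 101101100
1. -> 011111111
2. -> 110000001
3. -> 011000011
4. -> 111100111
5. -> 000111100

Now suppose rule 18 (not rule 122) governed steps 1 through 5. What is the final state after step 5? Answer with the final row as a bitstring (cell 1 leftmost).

(re-executing steps 1..5 under rule 18; state before step 1: 101101100)
1. -> 000000011
2. -> 100000100
3. -> 010001011
4. -> 001010000
5. -> 010001000

010001000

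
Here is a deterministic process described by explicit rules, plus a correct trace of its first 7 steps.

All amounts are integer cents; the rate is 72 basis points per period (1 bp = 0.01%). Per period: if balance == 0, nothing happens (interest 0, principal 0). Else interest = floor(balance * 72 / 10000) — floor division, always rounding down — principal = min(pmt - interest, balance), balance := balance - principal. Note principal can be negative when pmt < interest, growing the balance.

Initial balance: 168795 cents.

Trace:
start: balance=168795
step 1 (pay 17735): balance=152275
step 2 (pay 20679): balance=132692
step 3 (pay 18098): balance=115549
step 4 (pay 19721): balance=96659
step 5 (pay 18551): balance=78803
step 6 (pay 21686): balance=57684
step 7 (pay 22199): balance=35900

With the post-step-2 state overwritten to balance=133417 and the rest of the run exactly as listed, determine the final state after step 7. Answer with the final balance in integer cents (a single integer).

state after step 2 := balance=133417
step 3 (pay 18098): balance=116279
step 4 (pay 19721): balance=97395
step 5 (pay 18551): balance=79545
step 6 (pay 21686): balance=58431
step 7 (pay 22199): balance=36652

36652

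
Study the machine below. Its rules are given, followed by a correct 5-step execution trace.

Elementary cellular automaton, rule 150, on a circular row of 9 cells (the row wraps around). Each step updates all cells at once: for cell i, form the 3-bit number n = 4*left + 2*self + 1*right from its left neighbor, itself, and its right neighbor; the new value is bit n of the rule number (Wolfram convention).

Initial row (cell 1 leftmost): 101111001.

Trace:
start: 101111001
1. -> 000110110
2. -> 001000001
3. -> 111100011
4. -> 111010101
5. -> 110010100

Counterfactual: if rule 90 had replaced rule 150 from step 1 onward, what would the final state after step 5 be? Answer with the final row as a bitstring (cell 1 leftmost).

100001110

(re-executing steps 1..5 under rule 90; state before step 1: 101111001)
1. -> 101001111
2. -> 100111000
3. -> 011101101
4. -> 010101100
5. -> 100001110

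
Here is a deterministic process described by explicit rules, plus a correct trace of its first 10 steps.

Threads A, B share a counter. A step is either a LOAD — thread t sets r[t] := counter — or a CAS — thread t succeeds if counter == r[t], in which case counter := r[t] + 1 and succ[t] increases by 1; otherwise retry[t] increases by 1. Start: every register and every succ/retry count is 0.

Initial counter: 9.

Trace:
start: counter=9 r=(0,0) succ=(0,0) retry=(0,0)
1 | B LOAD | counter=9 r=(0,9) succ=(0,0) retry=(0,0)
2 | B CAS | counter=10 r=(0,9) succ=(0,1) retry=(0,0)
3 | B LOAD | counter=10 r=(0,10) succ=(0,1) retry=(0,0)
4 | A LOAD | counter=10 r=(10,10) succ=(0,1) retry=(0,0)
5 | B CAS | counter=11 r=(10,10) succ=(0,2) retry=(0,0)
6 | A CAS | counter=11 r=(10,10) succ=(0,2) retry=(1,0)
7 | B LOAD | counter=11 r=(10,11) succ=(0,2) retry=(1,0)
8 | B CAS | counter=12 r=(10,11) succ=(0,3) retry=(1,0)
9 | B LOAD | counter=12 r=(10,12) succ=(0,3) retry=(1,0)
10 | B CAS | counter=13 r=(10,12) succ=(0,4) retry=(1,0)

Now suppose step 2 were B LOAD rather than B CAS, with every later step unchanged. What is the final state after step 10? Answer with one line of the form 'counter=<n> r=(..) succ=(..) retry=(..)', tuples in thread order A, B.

(re-executing from step 2 with the substitution; state before step 2: counter=9 r=(0,9) succ=(0,0) retry=(0,0))
2 | B LOAD | counter=9 r=(0,9) succ=(0,0) retry=(0,0)
3 | B LOAD | counter=9 r=(0,9) succ=(0,0) retry=(0,0)
4 | A LOAD | counter=9 r=(9,9) succ=(0,0) retry=(0,0)
5 | B CAS | counter=10 r=(9,9) succ=(0,1) retry=(0,0)
6 | A CAS | counter=10 r=(9,9) succ=(0,1) retry=(1,0)
7 | B LOAD | counter=10 r=(9,10) succ=(0,1) retry=(1,0)
8 | B CAS | counter=11 r=(9,10) succ=(0,2) retry=(1,0)
9 | B LOAD | counter=11 r=(9,11) succ=(0,2) retry=(1,0)
10 | B CAS | counter=12 r=(9,11) succ=(0,3) retry=(1,0)

counter=12 r=(9,11) succ=(0,3) retry=(1,0)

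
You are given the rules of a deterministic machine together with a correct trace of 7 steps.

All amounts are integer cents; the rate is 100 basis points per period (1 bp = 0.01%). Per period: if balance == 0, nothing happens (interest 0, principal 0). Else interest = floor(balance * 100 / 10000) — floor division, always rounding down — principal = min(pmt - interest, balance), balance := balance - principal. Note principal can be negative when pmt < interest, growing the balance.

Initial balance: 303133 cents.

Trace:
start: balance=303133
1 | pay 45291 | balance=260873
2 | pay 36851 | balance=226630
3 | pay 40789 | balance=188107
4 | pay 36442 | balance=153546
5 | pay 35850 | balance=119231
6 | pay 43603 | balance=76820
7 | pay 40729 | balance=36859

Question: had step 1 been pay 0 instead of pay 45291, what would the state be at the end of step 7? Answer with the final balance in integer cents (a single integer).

(re-executing from step 1 with the substitution; state before step 1: balance=303133)
1 | pay 0 | balance=306164
2 | pay 36851 | balance=272374
3 | pay 40789 | balance=234308
4 | pay 36442 | balance=200209
5 | pay 35850 | balance=166361
6 | pay 43603 | balance=124421
7 | pay 40729 | balance=84936

84936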